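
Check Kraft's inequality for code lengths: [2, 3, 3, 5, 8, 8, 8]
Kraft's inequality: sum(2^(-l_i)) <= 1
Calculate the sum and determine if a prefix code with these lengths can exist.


Sum = 2^(-2) + 2^(-3) + 2^(-3) + 2^(-5) + 2^(-8) + 2^(-8) + 2^(-8)
    = 0.25 + 0.125 + 0.125 + 0.03125 + 0.00390625 + 0.00390625 + 0.00390625
    = 139/256 = 0.54296875
Since 0.54296875 <= 1, Kraft's inequality IS satisfied.
A prefix code with these lengths CAN exist.

Kraft sum = 0.54296875. Satisfied.


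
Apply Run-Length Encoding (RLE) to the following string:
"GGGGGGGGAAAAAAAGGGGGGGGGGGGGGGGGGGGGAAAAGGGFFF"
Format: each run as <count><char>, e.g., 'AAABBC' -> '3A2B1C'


Scanning runs left to right:
  i=0: run of 'G' x 8 -> '8G'
  i=8: run of 'A' x 7 -> '7A'
  i=15: run of 'G' x 21 -> '21G'
  i=36: run of 'A' x 4 -> '4A'
  i=40: run of 'G' x 3 -> '3G'
  i=43: run of 'F' x 3 -> '3F'

RLE = 8G7A21G4A3G3F


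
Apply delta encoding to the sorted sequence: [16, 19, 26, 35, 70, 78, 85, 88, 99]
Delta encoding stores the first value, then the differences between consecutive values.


First value: 16
Deltas:
  19 - 16 = 3
  26 - 19 = 7
  35 - 26 = 9
  70 - 35 = 35
  78 - 70 = 8
  85 - 78 = 7
  88 - 85 = 3
  99 - 88 = 11


Delta encoded: [16, 3, 7, 9, 35, 8, 7, 3, 11]


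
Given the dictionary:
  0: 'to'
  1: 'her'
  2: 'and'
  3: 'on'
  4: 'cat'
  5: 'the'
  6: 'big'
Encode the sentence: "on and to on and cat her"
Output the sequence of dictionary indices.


Look up each word in the dictionary:
  'on' -> 3
  'and' -> 2
  'to' -> 0
  'on' -> 3
  'and' -> 2
  'cat' -> 4
  'her' -> 1

Encoded: [3, 2, 0, 3, 2, 4, 1]


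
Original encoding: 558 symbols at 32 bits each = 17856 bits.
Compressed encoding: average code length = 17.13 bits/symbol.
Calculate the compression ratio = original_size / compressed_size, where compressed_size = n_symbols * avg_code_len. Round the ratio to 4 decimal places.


original_size = n_symbols * orig_bits = 558 * 32 = 17856 bits
compressed_size = n_symbols * avg_code_len = 558 * 17.13 = 9558.54 bits
ratio = original_size / compressed_size = 17856 / 9558.54 = 1.8681

Compression ratio = 1.8681


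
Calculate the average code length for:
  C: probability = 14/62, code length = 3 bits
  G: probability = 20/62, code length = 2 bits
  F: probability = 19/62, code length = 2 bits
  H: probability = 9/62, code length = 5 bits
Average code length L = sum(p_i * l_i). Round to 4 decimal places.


Weighted contributions p_i * l_i:
  C: (14/62) * 3 = 42/62
  G: (20/62) * 2 = 40/62
  F: (19/62) * 2 = 38/62
  H: (9/62) * 5 = 45/62
Sum = (42 + 40 + 38 + 45)/62 = 165/62

L = 165/62 = 2.6613 bits/symbol


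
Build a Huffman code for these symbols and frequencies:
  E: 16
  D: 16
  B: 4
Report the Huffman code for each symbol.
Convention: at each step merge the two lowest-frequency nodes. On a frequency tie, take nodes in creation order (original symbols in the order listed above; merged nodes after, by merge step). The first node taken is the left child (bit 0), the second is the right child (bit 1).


Huffman tree construction:
Step 1: Merge B(4) + E(16) = 20
Step 2: Merge D(16) + (B+E)(20) = 36
Read each symbol's code off the tree from the root (left child = 0, right child = 1).

Codes:
  E: 11 (length 2)
  D: 0 (length 1)
  B: 10 (length 2)
Average code length: 56/36 = 1.5556 bits/symbol


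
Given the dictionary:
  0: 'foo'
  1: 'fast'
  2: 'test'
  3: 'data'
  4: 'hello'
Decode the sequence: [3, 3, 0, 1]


Look up each index in the dictionary:
  3 -> 'data'
  3 -> 'data'
  0 -> 'foo'
  1 -> 'fast'

Decoded: "data data foo fast"


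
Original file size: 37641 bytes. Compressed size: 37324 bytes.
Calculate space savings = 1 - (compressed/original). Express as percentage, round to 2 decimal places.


ratio = compressed/original = 37324/37641 = 0.991578
savings = 1 - ratio = 1 - 0.991578 = 0.008422
as a percentage: 0.008422 * 100 = 0.84%

Space savings = 1 - 37324/37641 = 0.84%


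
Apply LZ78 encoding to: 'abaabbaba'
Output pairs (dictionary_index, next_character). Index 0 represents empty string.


LZ78 encoding steps:
Dictionary: {0: ''}
Step 1: w='' (idx 0), next='a' -> output (0, 'a'), add 'a' as idx 1
Step 2: w='' (idx 0), next='b' -> output (0, 'b'), add 'b' as idx 2
Step 3: w='a' (idx 1), next='a' -> output (1, 'a'), add 'aa' as idx 3
Step 4: w='b' (idx 2), next='b' -> output (2, 'b'), add 'bb' as idx 4
Step 5: w='a' (idx 1), next='b' -> output (1, 'b'), add 'ab' as idx 5
Step 6: w='a' (idx 1), end of input -> output (1, '')


Encoded: [(0, 'a'), (0, 'b'), (1, 'a'), (2, 'b'), (1, 'b'), (1, '')]


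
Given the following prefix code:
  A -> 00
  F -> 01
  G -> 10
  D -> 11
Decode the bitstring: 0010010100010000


Decoding step by step:
Bits 00 -> A
Bits 10 -> G
Bits 01 -> F
Bits 01 -> F
Bits 00 -> A
Bits 01 -> F
Bits 00 -> A
Bits 00 -> A


Decoded message: AGFFAFAA


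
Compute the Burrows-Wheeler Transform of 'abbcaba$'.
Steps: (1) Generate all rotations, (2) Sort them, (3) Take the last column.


Rotations (sorted):
  0: $abbcaba -> last char: a
  1: a$abbcab -> last char: b
  2: aba$abbc -> last char: c
  3: abbcaba$ -> last char: $
  4: ba$abbca -> last char: a
  5: bbcaba$a -> last char: a
  6: bcaba$ab -> last char: b
  7: caba$abb -> last char: b


BWT = abc$aabb


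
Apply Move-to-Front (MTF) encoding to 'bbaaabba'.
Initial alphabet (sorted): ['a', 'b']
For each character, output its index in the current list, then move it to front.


MTF encoding:
'b': index 1 in ['a', 'b'] -> ['b', 'a']
'b': index 0 in ['b', 'a'] -> ['b', 'a']
'a': index 1 in ['b', 'a'] -> ['a', 'b']
'a': index 0 in ['a', 'b'] -> ['a', 'b']
'a': index 0 in ['a', 'b'] -> ['a', 'b']
'b': index 1 in ['a', 'b'] -> ['b', 'a']
'b': index 0 in ['b', 'a'] -> ['b', 'a']
'a': index 1 in ['b', 'a'] -> ['a', 'b']


Output: [1, 0, 1, 0, 0, 1, 0, 1]


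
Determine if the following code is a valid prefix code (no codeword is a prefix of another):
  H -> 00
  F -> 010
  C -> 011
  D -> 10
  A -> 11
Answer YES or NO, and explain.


Checking each pair (does one codeword prefix another?):
  H='00' vs F='010': no prefix
  H='00' vs C='011': no prefix
  H='00' vs D='10': no prefix
  H='00' vs A='11': no prefix
  F='010' vs H='00': no prefix
  F='010' vs C='011': no prefix
  F='010' vs D='10': no prefix
  F='010' vs A='11': no prefix
  C='011' vs H='00': no prefix
  C='011' vs F='010': no prefix
  C='011' vs D='10': no prefix
  C='011' vs A='11': no prefix
  D='10' vs H='00': no prefix
  D='10' vs F='010': no prefix
  D='10' vs C='011': no prefix
  D='10' vs A='11': no prefix
  A='11' vs H='00': no prefix
  A='11' vs F='010': no prefix
  A='11' vs C='011': no prefix
  A='11' vs D='10': no prefix
No violation found over all pairs.

YES -- this is a valid prefix code. No codeword is a prefix of any other codeword.


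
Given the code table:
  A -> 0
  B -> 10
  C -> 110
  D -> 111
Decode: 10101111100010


Decoding:
10 -> B
10 -> B
111 -> D
110 -> C
0 -> A
0 -> A
10 -> B


Result: BBDCAAB


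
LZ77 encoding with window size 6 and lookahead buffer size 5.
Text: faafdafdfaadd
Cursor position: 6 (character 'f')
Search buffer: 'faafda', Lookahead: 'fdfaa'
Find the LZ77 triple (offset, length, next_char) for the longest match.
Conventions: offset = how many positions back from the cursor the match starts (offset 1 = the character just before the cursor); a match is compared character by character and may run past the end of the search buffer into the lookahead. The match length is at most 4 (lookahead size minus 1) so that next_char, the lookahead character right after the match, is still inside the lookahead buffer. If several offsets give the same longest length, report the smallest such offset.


Try each offset into the search buffer:
  offset=1 (pos 5, char 'a'): match length 0
  offset=2 (pos 4, char 'd'): match length 0
  offset=3 (pos 3, char 'f'): match length 2
  offset=4 (pos 2, char 'a'): match length 0
  offset=5 (pos 1, char 'a'): match length 0
  offset=6 (pos 0, char 'f'): match length 1
Longest match has length 2 at offset 3.
next_char = character at position 6 + 2 = 8 -> 'f'

Best match: offset=3, length=2 (matching 'fd' starting at position 3)
LZ77 triple: (3, 2, 'f')


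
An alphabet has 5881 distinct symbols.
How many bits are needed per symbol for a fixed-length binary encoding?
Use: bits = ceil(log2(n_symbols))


log2(5881) = 12.5218
Bracket: 2^12 = 4096 < 5881 <= 2^13 = 8192
So ceil(log2(5881)) = 13

bits = ceil(log2(5881)) = ceil(12.5218) = 13 bits


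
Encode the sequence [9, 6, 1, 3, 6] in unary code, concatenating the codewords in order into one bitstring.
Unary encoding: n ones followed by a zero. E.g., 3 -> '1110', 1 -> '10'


Encode each number as n ones followed by a terminating 0:
  9 -> 1111111110 (10 bits)
  6 -> 1111110 (7 bits)
  1 -> 10 (2 bits)
  3 -> 1110 (4 bits)
  6 -> 1111110 (7 bits)
Total length = 10 + 7 + 2 + 4 + 7 = 30 bits.

Unary([9, 6, 1, 3, 6]) = 111111111011111101011101111110 (30 bits)


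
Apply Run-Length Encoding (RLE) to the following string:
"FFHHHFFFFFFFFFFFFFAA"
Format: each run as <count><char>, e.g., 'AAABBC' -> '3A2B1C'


Scanning runs left to right:
  i=0: run of 'F' x 2 -> '2F'
  i=2: run of 'H' x 3 -> '3H'
  i=5: run of 'F' x 13 -> '13F'
  i=18: run of 'A' x 2 -> '2A'

RLE = 2F3H13F2A


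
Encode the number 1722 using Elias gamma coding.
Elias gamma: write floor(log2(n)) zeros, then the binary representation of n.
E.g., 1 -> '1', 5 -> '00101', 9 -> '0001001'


num_bits = floor(log2(1722)) + 1 = 11
leading_zeros = num_bits - 1 = 10
binary(1722) = 11010111010

Elias gamma(1722) = '0000000000' + '11010111010' = 000000000011010111010 (21 bits)


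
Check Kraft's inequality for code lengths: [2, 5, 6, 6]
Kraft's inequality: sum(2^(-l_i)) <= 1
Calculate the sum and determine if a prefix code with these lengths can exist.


Sum = 2^(-2) + 2^(-5) + 2^(-6) + 2^(-6)
    = 0.25 + 0.03125 + 0.015625 + 0.015625
    = 20/64 = 0.3125
Since 0.3125 <= 1, Kraft's inequality IS satisfied.
A prefix code with these lengths CAN exist.

Kraft sum = 0.3125. Satisfied.


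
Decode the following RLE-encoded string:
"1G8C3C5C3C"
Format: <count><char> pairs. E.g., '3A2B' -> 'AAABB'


Expanding each <count><char> pair:
  1G -> 'G'
  8C -> 'CCCCCCCC'
  3C -> 'CCC'
  5C -> 'CCCCC'
  3C -> 'CCC'

Decoded = GCCCCCCCCCCCCCCCCCCC


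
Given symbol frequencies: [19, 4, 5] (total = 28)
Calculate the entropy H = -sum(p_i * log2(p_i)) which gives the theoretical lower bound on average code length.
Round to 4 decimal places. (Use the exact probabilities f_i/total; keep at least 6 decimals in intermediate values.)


Per-symbol terms -p_i * log2(p_i) with p_i = f_i/28:
  p = 19/28 = 0.678571: log2(p) = -0.559427, -p*log2(p) = 0.379611
  p = 4/28 = 0.142857: log2(p) = -2.807355, -p*log2(p) = 0.401051
  p = 5/28 = 0.178571: log2(p) = -2.485427, -p*log2(p) = 0.443826
H = 0.379611 + 0.401051 + 0.443826 = 1.224488

H = 1.2245 bits/symbol


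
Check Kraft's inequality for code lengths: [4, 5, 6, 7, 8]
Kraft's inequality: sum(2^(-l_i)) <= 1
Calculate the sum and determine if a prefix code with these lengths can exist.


Sum = 2^(-4) + 2^(-5) + 2^(-6) + 2^(-7) + 2^(-8)
    = 0.0625 + 0.03125 + 0.015625 + 0.0078125 + 0.00390625
    = 31/256 = 0.12109375
Since 0.12109375 <= 1, Kraft's inequality IS satisfied.
A prefix code with these lengths CAN exist.

Kraft sum = 0.12109375. Satisfied.


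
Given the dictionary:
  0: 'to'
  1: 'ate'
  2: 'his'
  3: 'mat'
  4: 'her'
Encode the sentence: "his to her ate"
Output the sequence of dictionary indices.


Look up each word in the dictionary:
  'his' -> 2
  'to' -> 0
  'her' -> 4
  'ate' -> 1

Encoded: [2, 0, 4, 1]


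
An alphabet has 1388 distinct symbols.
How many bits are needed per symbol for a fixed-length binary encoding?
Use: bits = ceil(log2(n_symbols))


log2(1388) = 10.4388
Bracket: 2^10 = 1024 < 1388 <= 2^11 = 2048
So ceil(log2(1388)) = 11

bits = ceil(log2(1388)) = ceil(10.4388) = 11 bits


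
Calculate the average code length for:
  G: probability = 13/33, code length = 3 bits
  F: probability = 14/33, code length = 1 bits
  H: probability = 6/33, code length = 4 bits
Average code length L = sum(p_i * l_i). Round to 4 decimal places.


Weighted contributions p_i * l_i:
  G: (13/33) * 3 = 39/33
  F: (14/33) * 1 = 14/33
  H: (6/33) * 4 = 24/33
Sum = (39 + 14 + 24)/33 = 77/33

L = 77/33 = 2.3333 bits/symbol


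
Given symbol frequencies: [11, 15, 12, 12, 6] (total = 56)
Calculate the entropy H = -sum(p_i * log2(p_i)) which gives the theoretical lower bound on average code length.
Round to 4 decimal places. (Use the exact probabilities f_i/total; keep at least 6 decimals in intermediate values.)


Per-symbol terms -p_i * log2(p_i) with p_i = f_i/56:
  p = 11/56 = 0.196429: log2(p) = -2.347923, -p*log2(p) = 0.461199
  p = 15/56 = 0.267857: log2(p) = -1.900464, -p*log2(p) = 0.509053
  p = 12/56 = 0.214286: log2(p) = -2.222392, -p*log2(p) = 0.476227
  p = 12/56 = 0.214286: log2(p) = -2.222392, -p*log2(p) = 0.476227
  p = 6/56 = 0.107143: log2(p) = -3.222392, -p*log2(p) = 0.345256
H = 0.461199 + 0.509053 + 0.476227 + 0.476227 + 0.345256 = 2.267962

H = 2.268 bits/symbol


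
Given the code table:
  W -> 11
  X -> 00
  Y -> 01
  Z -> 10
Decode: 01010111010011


Decoding:
01 -> Y
01 -> Y
01 -> Y
11 -> W
01 -> Y
00 -> X
11 -> W


Result: YYYWYXW


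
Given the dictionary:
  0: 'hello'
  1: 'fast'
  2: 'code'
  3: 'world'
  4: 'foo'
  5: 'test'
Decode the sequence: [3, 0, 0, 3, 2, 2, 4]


Look up each index in the dictionary:
  3 -> 'world'
  0 -> 'hello'
  0 -> 'hello'
  3 -> 'world'
  2 -> 'code'
  2 -> 'code'
  4 -> 'foo'

Decoded: "world hello hello world code code foo"


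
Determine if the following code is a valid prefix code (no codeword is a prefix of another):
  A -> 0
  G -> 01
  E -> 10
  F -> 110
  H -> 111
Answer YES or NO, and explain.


Checking each pair (does one codeword prefix another?):
  A='0' vs G='01': prefix -- VIOLATION

NO -- this is NOT a valid prefix code. A (0) is a prefix of G (01).


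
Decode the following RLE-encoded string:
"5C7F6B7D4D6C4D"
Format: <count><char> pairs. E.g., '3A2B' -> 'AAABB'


Expanding each <count><char> pair:
  5C -> 'CCCCC'
  7F -> 'FFFFFFF'
  6B -> 'BBBBBB'
  7D -> 'DDDDDDD'
  4D -> 'DDDD'
  6C -> 'CCCCCC'
  4D -> 'DDDD'

Decoded = CCCCCFFFFFFFBBBBBBDDDDDDDDDDDCCCCCCDDDD


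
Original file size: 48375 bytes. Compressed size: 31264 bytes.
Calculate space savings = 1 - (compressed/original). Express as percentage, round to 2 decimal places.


ratio = compressed/original = 31264/48375 = 0.646284
savings = 1 - ratio = 1 - 0.646284 = 0.353716
as a percentage: 0.353716 * 100 = 35.37%

Space savings = 1 - 31264/48375 = 35.37%


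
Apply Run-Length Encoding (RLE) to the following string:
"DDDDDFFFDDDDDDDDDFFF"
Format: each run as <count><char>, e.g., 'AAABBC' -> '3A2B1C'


Scanning runs left to right:
  i=0: run of 'D' x 5 -> '5D'
  i=5: run of 'F' x 3 -> '3F'
  i=8: run of 'D' x 9 -> '9D'
  i=17: run of 'F' x 3 -> '3F'

RLE = 5D3F9D3F


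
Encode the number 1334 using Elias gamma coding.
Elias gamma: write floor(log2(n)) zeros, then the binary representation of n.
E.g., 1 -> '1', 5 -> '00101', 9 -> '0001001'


num_bits = floor(log2(1334)) + 1 = 11
leading_zeros = num_bits - 1 = 10
binary(1334) = 10100110110

Elias gamma(1334) = '0000000000' + '10100110110' = 000000000010100110110 (21 bits)


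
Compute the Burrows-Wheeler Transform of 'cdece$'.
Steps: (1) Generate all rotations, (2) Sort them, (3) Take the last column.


Rotations (sorted):
  0: $cdece -> last char: e
  1: cdece$ -> last char: $
  2: ce$cde -> last char: e
  3: dece$c -> last char: c
  4: e$cdec -> last char: c
  5: ece$cd -> last char: d


BWT = e$eccd


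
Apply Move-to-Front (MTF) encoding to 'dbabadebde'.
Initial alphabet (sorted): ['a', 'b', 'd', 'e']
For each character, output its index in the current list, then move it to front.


MTF encoding:
'd': index 2 in ['a', 'b', 'd', 'e'] -> ['d', 'a', 'b', 'e']
'b': index 2 in ['d', 'a', 'b', 'e'] -> ['b', 'd', 'a', 'e']
'a': index 2 in ['b', 'd', 'a', 'e'] -> ['a', 'b', 'd', 'e']
'b': index 1 in ['a', 'b', 'd', 'e'] -> ['b', 'a', 'd', 'e']
'a': index 1 in ['b', 'a', 'd', 'e'] -> ['a', 'b', 'd', 'e']
'd': index 2 in ['a', 'b', 'd', 'e'] -> ['d', 'a', 'b', 'e']
'e': index 3 in ['d', 'a', 'b', 'e'] -> ['e', 'd', 'a', 'b']
'b': index 3 in ['e', 'd', 'a', 'b'] -> ['b', 'e', 'd', 'a']
'd': index 2 in ['b', 'e', 'd', 'a'] -> ['d', 'b', 'e', 'a']
'e': index 2 in ['d', 'b', 'e', 'a'] -> ['e', 'd', 'b', 'a']


Output: [2, 2, 2, 1, 1, 2, 3, 3, 2, 2]


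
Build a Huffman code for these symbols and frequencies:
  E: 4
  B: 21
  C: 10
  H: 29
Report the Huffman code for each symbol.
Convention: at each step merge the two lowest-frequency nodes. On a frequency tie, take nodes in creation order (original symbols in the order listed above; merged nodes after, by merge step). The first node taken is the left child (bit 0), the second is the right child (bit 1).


Huffman tree construction:
Step 1: Merge E(4) + C(10) = 14
Step 2: Merge (E+C)(14) + B(21) = 35
Step 3: Merge H(29) + ((E+C)+B)(35) = 64
Read each symbol's code off the tree from the root (left child = 0, right child = 1).

Codes:
  E: 100 (length 3)
  B: 11 (length 2)
  C: 101 (length 3)
  H: 0 (length 1)
Average code length: 113/64 = 1.7656 bits/symbol


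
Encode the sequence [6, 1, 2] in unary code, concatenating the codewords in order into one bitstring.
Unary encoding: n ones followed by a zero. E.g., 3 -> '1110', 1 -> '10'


Encode each number as n ones followed by a terminating 0:
  6 -> 1111110 (7 bits)
  1 -> 10 (2 bits)
  2 -> 110 (3 bits)
Total length = 7 + 2 + 3 = 12 bits.

Unary([6, 1, 2]) = 111111010110 (12 bits)


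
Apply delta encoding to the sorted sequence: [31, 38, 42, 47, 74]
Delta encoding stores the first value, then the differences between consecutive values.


First value: 31
Deltas:
  38 - 31 = 7
  42 - 38 = 4
  47 - 42 = 5
  74 - 47 = 27


Delta encoded: [31, 7, 4, 5, 27]


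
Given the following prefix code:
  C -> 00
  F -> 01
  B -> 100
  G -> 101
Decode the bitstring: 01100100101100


Decoding step by step:
Bits 01 -> F
Bits 100 -> B
Bits 100 -> B
Bits 101 -> G
Bits 100 -> B


Decoded message: FBBGB


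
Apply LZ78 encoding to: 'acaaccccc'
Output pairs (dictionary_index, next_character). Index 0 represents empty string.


LZ78 encoding steps:
Dictionary: {0: ''}
Step 1: w='' (idx 0), next='a' -> output (0, 'a'), add 'a' as idx 1
Step 2: w='' (idx 0), next='c' -> output (0, 'c'), add 'c' as idx 2
Step 3: w='a' (idx 1), next='a' -> output (1, 'a'), add 'aa' as idx 3
Step 4: w='c' (idx 2), next='c' -> output (2, 'c'), add 'cc' as idx 4
Step 5: w='cc' (idx 4), next='c' -> output (4, 'c'), add 'ccc' as idx 5


Encoded: [(0, 'a'), (0, 'c'), (1, 'a'), (2, 'c'), (4, 'c')]


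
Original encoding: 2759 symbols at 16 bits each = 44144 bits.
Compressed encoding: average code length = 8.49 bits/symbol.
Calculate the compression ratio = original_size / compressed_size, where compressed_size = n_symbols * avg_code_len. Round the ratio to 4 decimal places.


original_size = n_symbols * orig_bits = 2759 * 16 = 44144 bits
compressed_size = n_symbols * avg_code_len = 2759 * 8.49 = 23423.91 bits
ratio = original_size / compressed_size = 44144 / 23423.91 = 1.8846

Compression ratio = 1.8846


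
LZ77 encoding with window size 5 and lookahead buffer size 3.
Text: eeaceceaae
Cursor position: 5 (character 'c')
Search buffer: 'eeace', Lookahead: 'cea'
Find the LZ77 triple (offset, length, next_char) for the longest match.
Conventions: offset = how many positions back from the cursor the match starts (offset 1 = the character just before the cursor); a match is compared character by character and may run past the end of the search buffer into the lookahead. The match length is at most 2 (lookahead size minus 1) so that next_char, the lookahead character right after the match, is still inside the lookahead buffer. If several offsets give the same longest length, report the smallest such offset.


Try each offset into the search buffer:
  offset=1 (pos 4, char 'e'): match length 0
  offset=2 (pos 3, char 'c'): match length 2
  offset=3 (pos 2, char 'a'): match length 0
  offset=4 (pos 1, char 'e'): match length 0
  offset=5 (pos 0, char 'e'): match length 0
Longest match has length 2 at offset 2.
next_char = character at position 5 + 2 = 7 -> 'a'

Best match: offset=2, length=2 (matching 'ce' starting at position 3)
LZ77 triple: (2, 2, 'a')


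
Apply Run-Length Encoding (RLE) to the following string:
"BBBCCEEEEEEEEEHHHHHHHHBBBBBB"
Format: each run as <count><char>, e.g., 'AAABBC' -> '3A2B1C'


Scanning runs left to right:
  i=0: run of 'B' x 3 -> '3B'
  i=3: run of 'C' x 2 -> '2C'
  i=5: run of 'E' x 9 -> '9E'
  i=14: run of 'H' x 8 -> '8H'
  i=22: run of 'B' x 6 -> '6B'

RLE = 3B2C9E8H6B


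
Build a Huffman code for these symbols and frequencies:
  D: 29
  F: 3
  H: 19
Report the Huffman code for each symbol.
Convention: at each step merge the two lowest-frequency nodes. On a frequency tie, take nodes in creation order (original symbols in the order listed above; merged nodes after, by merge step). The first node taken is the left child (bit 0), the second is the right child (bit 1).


Huffman tree construction:
Step 1: Merge F(3) + H(19) = 22
Step 2: Merge (F+H)(22) + D(29) = 51
Read each symbol's code off the tree from the root (left child = 0, right child = 1).

Codes:
  D: 1 (length 1)
  F: 00 (length 2)
  H: 01 (length 2)
Average code length: 73/51 = 1.4314 bits/symbol


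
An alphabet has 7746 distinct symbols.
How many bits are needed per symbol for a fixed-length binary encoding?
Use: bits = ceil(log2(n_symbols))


log2(7746) = 12.9192
Bracket: 2^12 = 4096 < 7746 <= 2^13 = 8192
So ceil(log2(7746)) = 13

bits = ceil(log2(7746)) = ceil(12.9192) = 13 bits


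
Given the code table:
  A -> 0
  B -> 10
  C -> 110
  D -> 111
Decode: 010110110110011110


Decoding:
0 -> A
10 -> B
110 -> C
110 -> C
110 -> C
0 -> A
111 -> D
10 -> B


Result: ABCCCADB


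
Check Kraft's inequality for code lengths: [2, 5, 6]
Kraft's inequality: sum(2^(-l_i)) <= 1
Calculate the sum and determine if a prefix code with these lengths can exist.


Sum = 2^(-2) + 2^(-5) + 2^(-6)
    = 0.25 + 0.03125 + 0.015625
    = 19/64 = 0.296875
Since 0.296875 <= 1, Kraft's inequality IS satisfied.
A prefix code with these lengths CAN exist.

Kraft sum = 0.296875. Satisfied.


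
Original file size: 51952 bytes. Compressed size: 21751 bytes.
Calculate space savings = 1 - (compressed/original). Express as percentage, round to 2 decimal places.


ratio = compressed/original = 21751/51952 = 0.418675
savings = 1 - ratio = 1 - 0.418675 = 0.581325
as a percentage: 0.581325 * 100 = 58.13%

Space savings = 1 - 21751/51952 = 58.13%


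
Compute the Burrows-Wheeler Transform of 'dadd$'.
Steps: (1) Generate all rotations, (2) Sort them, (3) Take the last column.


Rotations (sorted):
  0: $dadd -> last char: d
  1: add$d -> last char: d
  2: d$dad -> last char: d
  3: dadd$ -> last char: $
  4: dd$da -> last char: a


BWT = ddd$a


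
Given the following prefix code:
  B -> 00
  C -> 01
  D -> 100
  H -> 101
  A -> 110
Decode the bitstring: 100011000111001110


Decoding step by step:
Bits 100 -> D
Bits 01 -> C
Bits 100 -> D
Bits 01 -> C
Bits 110 -> A
Bits 01 -> C
Bits 110 -> A


Decoded message: DCDCACA


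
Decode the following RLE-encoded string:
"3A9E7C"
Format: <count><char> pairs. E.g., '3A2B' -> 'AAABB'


Expanding each <count><char> pair:
  3A -> 'AAA'
  9E -> 'EEEEEEEEE'
  7C -> 'CCCCCCC'

Decoded = AAAEEEEEEEEECCCCCCC


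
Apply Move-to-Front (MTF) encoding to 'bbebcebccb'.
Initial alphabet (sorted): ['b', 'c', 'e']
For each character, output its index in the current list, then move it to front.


MTF encoding:
'b': index 0 in ['b', 'c', 'e'] -> ['b', 'c', 'e']
'b': index 0 in ['b', 'c', 'e'] -> ['b', 'c', 'e']
'e': index 2 in ['b', 'c', 'e'] -> ['e', 'b', 'c']
'b': index 1 in ['e', 'b', 'c'] -> ['b', 'e', 'c']
'c': index 2 in ['b', 'e', 'c'] -> ['c', 'b', 'e']
'e': index 2 in ['c', 'b', 'e'] -> ['e', 'c', 'b']
'b': index 2 in ['e', 'c', 'b'] -> ['b', 'e', 'c']
'c': index 2 in ['b', 'e', 'c'] -> ['c', 'b', 'e']
'c': index 0 in ['c', 'b', 'e'] -> ['c', 'b', 'e']
'b': index 1 in ['c', 'b', 'e'] -> ['b', 'c', 'e']


Output: [0, 0, 2, 1, 2, 2, 2, 2, 0, 1]


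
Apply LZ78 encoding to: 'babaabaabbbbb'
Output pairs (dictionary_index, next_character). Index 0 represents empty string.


LZ78 encoding steps:
Dictionary: {0: ''}
Step 1: w='' (idx 0), next='b' -> output (0, 'b'), add 'b' as idx 1
Step 2: w='' (idx 0), next='a' -> output (0, 'a'), add 'a' as idx 2
Step 3: w='b' (idx 1), next='a' -> output (1, 'a'), add 'ba' as idx 3
Step 4: w='a' (idx 2), next='b' -> output (2, 'b'), add 'ab' as idx 4
Step 5: w='a' (idx 2), next='a' -> output (2, 'a'), add 'aa' as idx 5
Step 6: w='b' (idx 1), next='b' -> output (1, 'b'), add 'bb' as idx 6
Step 7: w='bb' (idx 6), next='b' -> output (6, 'b'), add 'bbb' as idx 7


Encoded: [(0, 'b'), (0, 'a'), (1, 'a'), (2, 'b'), (2, 'a'), (1, 'b'), (6, 'b')]


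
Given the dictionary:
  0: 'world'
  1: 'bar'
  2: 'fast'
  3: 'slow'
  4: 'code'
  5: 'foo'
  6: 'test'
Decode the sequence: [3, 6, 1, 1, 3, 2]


Look up each index in the dictionary:
  3 -> 'slow'
  6 -> 'test'
  1 -> 'bar'
  1 -> 'bar'
  3 -> 'slow'
  2 -> 'fast'

Decoded: "slow test bar bar slow fast"


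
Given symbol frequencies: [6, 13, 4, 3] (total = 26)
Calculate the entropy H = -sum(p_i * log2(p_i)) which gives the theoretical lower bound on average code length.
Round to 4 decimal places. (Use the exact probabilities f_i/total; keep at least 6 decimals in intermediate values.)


Per-symbol terms -p_i * log2(p_i) with p_i = f_i/26:
  p = 6/26 = 0.230769: log2(p) = -2.115477, -p*log2(p) = 0.488187
  p = 13/26 = 0.500000: log2(p) = -1.000000, -p*log2(p) = 0.500000
  p = 4/26 = 0.153846: log2(p) = -2.700440, -p*log2(p) = 0.415452
  p = 3/26 = 0.115385: log2(p) = -3.115477, -p*log2(p) = 0.359478
H = 0.488187 + 0.500000 + 0.415452 + 0.359478 = 1.763117

H = 1.7631 bits/symbol


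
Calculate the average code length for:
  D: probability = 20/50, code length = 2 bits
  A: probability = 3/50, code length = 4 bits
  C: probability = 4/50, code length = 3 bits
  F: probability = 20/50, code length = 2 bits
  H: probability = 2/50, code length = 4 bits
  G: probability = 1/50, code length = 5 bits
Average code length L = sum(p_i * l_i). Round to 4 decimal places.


Weighted contributions p_i * l_i:
  D: (20/50) * 2 = 40/50
  A: (3/50) * 4 = 12/50
  C: (4/50) * 3 = 12/50
  F: (20/50) * 2 = 40/50
  H: (2/50) * 4 = 8/50
  G: (1/50) * 5 = 5/50
Sum = (40 + 12 + 12 + 40 + 8 + 5)/50 = 117/50

L = 117/50 = 2.3400 bits/symbol


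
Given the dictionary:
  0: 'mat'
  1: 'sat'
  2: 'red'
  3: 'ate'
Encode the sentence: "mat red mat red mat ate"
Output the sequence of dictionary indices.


Look up each word in the dictionary:
  'mat' -> 0
  'red' -> 2
  'mat' -> 0
  'red' -> 2
  'mat' -> 0
  'ate' -> 3

Encoded: [0, 2, 0, 2, 0, 3]


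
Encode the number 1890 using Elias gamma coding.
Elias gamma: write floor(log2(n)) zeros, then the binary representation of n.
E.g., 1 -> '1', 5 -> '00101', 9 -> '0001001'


num_bits = floor(log2(1890)) + 1 = 11
leading_zeros = num_bits - 1 = 10
binary(1890) = 11101100010

Elias gamma(1890) = '0000000000' + '11101100010' = 000000000011101100010 (21 bits)


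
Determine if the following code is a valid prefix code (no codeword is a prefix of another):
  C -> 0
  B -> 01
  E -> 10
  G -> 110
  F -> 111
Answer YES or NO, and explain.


Checking each pair (does one codeword prefix another?):
  C='0' vs B='01': prefix -- VIOLATION

NO -- this is NOT a valid prefix code. C (0) is a prefix of B (01).


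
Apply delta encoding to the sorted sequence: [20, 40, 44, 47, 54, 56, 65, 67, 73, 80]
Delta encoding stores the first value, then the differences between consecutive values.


First value: 20
Deltas:
  40 - 20 = 20
  44 - 40 = 4
  47 - 44 = 3
  54 - 47 = 7
  56 - 54 = 2
  65 - 56 = 9
  67 - 65 = 2
  73 - 67 = 6
  80 - 73 = 7


Delta encoded: [20, 20, 4, 3, 7, 2, 9, 2, 6, 7]


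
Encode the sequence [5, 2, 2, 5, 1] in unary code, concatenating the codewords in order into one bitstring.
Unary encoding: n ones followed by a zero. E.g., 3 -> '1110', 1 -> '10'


Encode each number as n ones followed by a terminating 0:
  5 -> 111110 (6 bits)
  2 -> 110 (3 bits)
  2 -> 110 (3 bits)
  5 -> 111110 (6 bits)
  1 -> 10 (2 bits)
Total length = 6 + 3 + 3 + 6 + 2 = 20 bits.

Unary([5, 2, 2, 5, 1]) = 11111011011011111010 (20 bits)


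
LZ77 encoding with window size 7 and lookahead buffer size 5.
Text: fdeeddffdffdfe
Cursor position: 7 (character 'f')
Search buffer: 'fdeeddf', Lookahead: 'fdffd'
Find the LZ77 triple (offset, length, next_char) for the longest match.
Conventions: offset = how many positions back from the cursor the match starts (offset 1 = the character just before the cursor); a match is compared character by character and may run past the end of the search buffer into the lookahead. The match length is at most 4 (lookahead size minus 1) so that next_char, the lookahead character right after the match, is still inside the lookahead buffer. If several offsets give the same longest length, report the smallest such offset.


Try each offset into the search buffer:
  offset=1 (pos 6, char 'f'): match length 1
  offset=2 (pos 5, char 'd'): match length 0
  offset=3 (pos 4, char 'd'): match length 0
  offset=4 (pos 3, char 'e'): match length 0
  offset=5 (pos 2, char 'e'): match length 0
  offset=6 (pos 1, char 'd'): match length 0
  offset=7 (pos 0, char 'f'): match length 2
Longest match has length 2 at offset 7.
next_char = character at position 7 + 2 = 9 -> 'f'

Best match: offset=7, length=2 (matching 'fd' starting at position 0)
LZ77 triple: (7, 2, 'f')


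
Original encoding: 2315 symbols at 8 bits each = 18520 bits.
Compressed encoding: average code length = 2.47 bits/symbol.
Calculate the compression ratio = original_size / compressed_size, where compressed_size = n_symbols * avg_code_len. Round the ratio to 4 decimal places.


original_size = n_symbols * orig_bits = 2315 * 8 = 18520 bits
compressed_size = n_symbols * avg_code_len = 2315 * 2.47 = 5718.05 bits
ratio = original_size / compressed_size = 18520 / 5718.05 = 3.2389

Compression ratio = 3.2389


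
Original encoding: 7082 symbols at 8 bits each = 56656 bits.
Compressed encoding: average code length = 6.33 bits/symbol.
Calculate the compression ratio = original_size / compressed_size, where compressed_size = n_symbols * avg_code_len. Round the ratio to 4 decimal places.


original_size = n_symbols * orig_bits = 7082 * 8 = 56656 bits
compressed_size = n_symbols * avg_code_len = 7082 * 6.33 = 44829.06 bits
ratio = original_size / compressed_size = 56656 / 44829.06 = 1.2638

Compression ratio = 1.2638


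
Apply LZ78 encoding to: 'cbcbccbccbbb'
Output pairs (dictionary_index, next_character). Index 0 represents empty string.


LZ78 encoding steps:
Dictionary: {0: ''}
Step 1: w='' (idx 0), next='c' -> output (0, 'c'), add 'c' as idx 1
Step 2: w='' (idx 0), next='b' -> output (0, 'b'), add 'b' as idx 2
Step 3: w='c' (idx 1), next='b' -> output (1, 'b'), add 'cb' as idx 3
Step 4: w='c' (idx 1), next='c' -> output (1, 'c'), add 'cc' as idx 4
Step 5: w='b' (idx 2), next='c' -> output (2, 'c'), add 'bc' as idx 5
Step 6: w='cb' (idx 3), next='b' -> output (3, 'b'), add 'cbb' as idx 6
Step 7: w='b' (idx 2), end of input -> output (2, '')


Encoded: [(0, 'c'), (0, 'b'), (1, 'b'), (1, 'c'), (2, 'c'), (3, 'b'), (2, '')]


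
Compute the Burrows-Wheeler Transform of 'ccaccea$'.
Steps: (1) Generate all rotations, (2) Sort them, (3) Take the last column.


Rotations (sorted):
  0: $ccaccea -> last char: a
  1: a$ccacce -> last char: e
  2: accea$cc -> last char: c
  3: caccea$c -> last char: c
  4: ccaccea$ -> last char: $
  5: ccea$cca -> last char: a
  6: cea$ccac -> last char: c
  7: ea$ccacc -> last char: c


BWT = aecc$acc


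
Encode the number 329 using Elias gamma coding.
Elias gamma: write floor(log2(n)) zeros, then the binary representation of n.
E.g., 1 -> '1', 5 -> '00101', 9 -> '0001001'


num_bits = floor(log2(329)) + 1 = 9
leading_zeros = num_bits - 1 = 8
binary(329) = 101001001

Elias gamma(329) = '00000000' + '101001001' = 00000000101001001 (17 bits)


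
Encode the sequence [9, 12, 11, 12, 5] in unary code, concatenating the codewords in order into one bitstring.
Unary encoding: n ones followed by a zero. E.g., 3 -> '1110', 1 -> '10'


Encode each number as n ones followed by a terminating 0:
  9 -> 1111111110 (10 bits)
  12 -> 1111111111110 (13 bits)
  11 -> 111111111110 (12 bits)
  12 -> 1111111111110 (13 bits)
  5 -> 111110 (6 bits)
Total length = 10 + 13 + 12 + 13 + 6 = 54 bits.

Unary([9, 12, 11, 12, 5]) = 111111111011111111111101111111111101111111111110111110 (54 bits)


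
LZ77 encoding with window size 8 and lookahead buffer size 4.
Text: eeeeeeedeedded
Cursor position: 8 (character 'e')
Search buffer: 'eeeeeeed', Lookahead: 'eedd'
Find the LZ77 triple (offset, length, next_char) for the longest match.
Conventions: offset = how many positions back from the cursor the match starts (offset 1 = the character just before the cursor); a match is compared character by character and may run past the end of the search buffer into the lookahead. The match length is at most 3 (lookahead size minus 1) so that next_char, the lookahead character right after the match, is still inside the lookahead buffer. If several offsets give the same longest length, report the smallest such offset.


Try each offset into the search buffer:
  offset=1 (pos 7, char 'd'): match length 0
  offset=2 (pos 6, char 'e'): match length 1
  offset=3 (pos 5, char 'e'): match length 3
  offset=4 (pos 4, char 'e'): match length 2
  offset=5 (pos 3, char 'e'): match length 2
  offset=6 (pos 2, char 'e'): match length 2
  offset=7 (pos 1, char 'e'): match length 2
  offset=8 (pos 0, char 'e'): match length 2
Longest match has length 3 at offset 3.
next_char = character at position 8 + 3 = 11 -> 'd'

Best match: offset=3, length=3 (matching 'eed' starting at position 5)
LZ77 triple: (3, 3, 'd')


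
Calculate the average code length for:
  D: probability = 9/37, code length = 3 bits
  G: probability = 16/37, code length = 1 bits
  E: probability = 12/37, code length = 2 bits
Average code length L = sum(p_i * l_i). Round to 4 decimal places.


Weighted contributions p_i * l_i:
  D: (9/37) * 3 = 27/37
  G: (16/37) * 1 = 16/37
  E: (12/37) * 2 = 24/37
Sum = (27 + 16 + 24)/37 = 67/37

L = 67/37 = 1.8108 bits/symbol


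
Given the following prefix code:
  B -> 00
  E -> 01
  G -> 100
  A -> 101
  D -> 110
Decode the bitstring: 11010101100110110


Decoding step by step:
Bits 110 -> D
Bits 101 -> A
Bits 01 -> E
Bits 100 -> G
Bits 110 -> D
Bits 110 -> D


Decoded message: DAEGDD


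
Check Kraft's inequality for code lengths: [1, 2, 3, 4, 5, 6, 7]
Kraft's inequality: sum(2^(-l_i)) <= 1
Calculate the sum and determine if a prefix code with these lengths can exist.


Sum = 2^(-1) + 2^(-2) + 2^(-3) + 2^(-4) + 2^(-5) + 2^(-6) + 2^(-7)
    = 0.5 + 0.25 + 0.125 + 0.0625 + 0.03125 + 0.015625 + 0.0078125
    = 127/128 = 0.9921875
Since 0.9921875 <= 1, Kraft's inequality IS satisfied.
A prefix code with these lengths CAN exist.

Kraft sum = 0.9921875. Satisfied.


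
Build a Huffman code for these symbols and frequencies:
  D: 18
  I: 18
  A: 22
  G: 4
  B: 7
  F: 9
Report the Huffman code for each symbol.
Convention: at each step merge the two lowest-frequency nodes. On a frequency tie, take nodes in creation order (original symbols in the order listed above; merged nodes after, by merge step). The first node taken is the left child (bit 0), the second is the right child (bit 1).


Huffman tree construction:
Step 1: Merge G(4) + B(7) = 11
Step 2: Merge F(9) + (G+B)(11) = 20
Step 3: Merge D(18) + I(18) = 36
Step 4: Merge (F+(G+B))(20) + A(22) = 42
Step 5: Merge (D+I)(36) + ((F+(G+B))+A)(42) = 78
Read each symbol's code off the tree from the root (left child = 0, right child = 1).

Codes:
  D: 00 (length 2)
  I: 01 (length 2)
  A: 11 (length 2)
  G: 1010 (length 4)
  B: 1011 (length 4)
  F: 100 (length 3)
Average code length: 187/78 = 2.3974 bits/symbol


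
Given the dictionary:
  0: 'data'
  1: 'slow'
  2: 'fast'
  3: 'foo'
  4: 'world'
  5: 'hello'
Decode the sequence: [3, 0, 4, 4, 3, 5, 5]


Look up each index in the dictionary:
  3 -> 'foo'
  0 -> 'data'
  4 -> 'world'
  4 -> 'world'
  3 -> 'foo'
  5 -> 'hello'
  5 -> 'hello'

Decoded: "foo data world world foo hello hello"


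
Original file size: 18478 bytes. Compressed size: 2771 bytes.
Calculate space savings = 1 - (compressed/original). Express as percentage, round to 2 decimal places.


ratio = compressed/original = 2771/18478 = 0.149962
savings = 1 - ratio = 1 - 0.149962 = 0.850038
as a percentage: 0.850038 * 100 = 85.0%

Space savings = 1 - 2771/18478 = 85.0%


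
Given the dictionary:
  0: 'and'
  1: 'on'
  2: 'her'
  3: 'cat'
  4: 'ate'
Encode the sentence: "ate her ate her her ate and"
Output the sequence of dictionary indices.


Look up each word in the dictionary:
  'ate' -> 4
  'her' -> 2
  'ate' -> 4
  'her' -> 2
  'her' -> 2
  'ate' -> 4
  'and' -> 0

Encoded: [4, 2, 4, 2, 2, 4, 0]


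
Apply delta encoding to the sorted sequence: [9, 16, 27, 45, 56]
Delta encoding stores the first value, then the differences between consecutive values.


First value: 9
Deltas:
  16 - 9 = 7
  27 - 16 = 11
  45 - 27 = 18
  56 - 45 = 11


Delta encoded: [9, 7, 11, 18, 11]


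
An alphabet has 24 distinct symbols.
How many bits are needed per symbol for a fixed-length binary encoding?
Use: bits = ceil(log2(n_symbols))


log2(24) = 4.585
Bracket: 2^4 = 16 < 24 <= 2^5 = 32
So ceil(log2(24)) = 5

bits = ceil(log2(24)) = ceil(4.585) = 5 bits


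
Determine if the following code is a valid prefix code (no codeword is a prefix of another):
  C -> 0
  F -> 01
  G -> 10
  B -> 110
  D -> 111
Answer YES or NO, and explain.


Checking each pair (does one codeword prefix another?):
  C='0' vs F='01': prefix -- VIOLATION

NO -- this is NOT a valid prefix code. C (0) is a prefix of F (01).


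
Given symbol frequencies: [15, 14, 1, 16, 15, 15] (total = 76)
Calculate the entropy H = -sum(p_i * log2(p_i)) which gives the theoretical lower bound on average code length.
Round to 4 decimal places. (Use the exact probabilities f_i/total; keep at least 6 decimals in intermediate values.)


Per-symbol terms -p_i * log2(p_i) with p_i = f_i/76:
  p = 15/76 = 0.197368: log2(p) = -2.341037, -p*log2(p) = 0.462047
  p = 14/76 = 0.184211: log2(p) = -2.440573, -p*log2(p) = 0.449579
  p = 1/76 = 0.013158: log2(p) = -6.247928, -p*log2(p) = 0.082210
  p = 16/76 = 0.210526: log2(p) = -2.247928, -p*log2(p) = 0.473248
  p = 15/76 = 0.197368: log2(p) = -2.341037, -p*log2(p) = 0.462047
  p = 15/76 = 0.197368: log2(p) = -2.341037, -p*log2(p) = 0.462047
H = 0.462047 + 0.449579 + 0.082210 + 0.473248 + 0.462047 + 0.462047 = 2.391178

H = 2.3912 bits/symbol


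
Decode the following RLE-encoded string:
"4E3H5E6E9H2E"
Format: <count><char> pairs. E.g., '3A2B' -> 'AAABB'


Expanding each <count><char> pair:
  4E -> 'EEEE'
  3H -> 'HHH'
  5E -> 'EEEEE'
  6E -> 'EEEEEE'
  9H -> 'HHHHHHHHH'
  2E -> 'EE'

Decoded = EEEEHHHEEEEEEEEEEEHHHHHHHHHEE


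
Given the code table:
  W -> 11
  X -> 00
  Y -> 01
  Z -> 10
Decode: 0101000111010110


Decoding:
01 -> Y
01 -> Y
00 -> X
01 -> Y
11 -> W
01 -> Y
01 -> Y
10 -> Z


Result: YYXYWYYZ


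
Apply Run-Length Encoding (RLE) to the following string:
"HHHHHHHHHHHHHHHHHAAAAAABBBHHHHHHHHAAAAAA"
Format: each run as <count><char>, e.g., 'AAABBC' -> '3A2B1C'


Scanning runs left to right:
  i=0: run of 'H' x 17 -> '17H'
  i=17: run of 'A' x 6 -> '6A'
  i=23: run of 'B' x 3 -> '3B'
  i=26: run of 'H' x 8 -> '8H'
  i=34: run of 'A' x 6 -> '6A'

RLE = 17H6A3B8H6A


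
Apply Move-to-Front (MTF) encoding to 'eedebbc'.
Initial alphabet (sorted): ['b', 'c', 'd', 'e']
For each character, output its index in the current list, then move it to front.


MTF encoding:
'e': index 3 in ['b', 'c', 'd', 'e'] -> ['e', 'b', 'c', 'd']
'e': index 0 in ['e', 'b', 'c', 'd'] -> ['e', 'b', 'c', 'd']
'd': index 3 in ['e', 'b', 'c', 'd'] -> ['d', 'e', 'b', 'c']
'e': index 1 in ['d', 'e', 'b', 'c'] -> ['e', 'd', 'b', 'c']
'b': index 2 in ['e', 'd', 'b', 'c'] -> ['b', 'e', 'd', 'c']
'b': index 0 in ['b', 'e', 'd', 'c'] -> ['b', 'e', 'd', 'c']
'c': index 3 in ['b', 'e', 'd', 'c'] -> ['c', 'b', 'e', 'd']


Output: [3, 0, 3, 1, 2, 0, 3]
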